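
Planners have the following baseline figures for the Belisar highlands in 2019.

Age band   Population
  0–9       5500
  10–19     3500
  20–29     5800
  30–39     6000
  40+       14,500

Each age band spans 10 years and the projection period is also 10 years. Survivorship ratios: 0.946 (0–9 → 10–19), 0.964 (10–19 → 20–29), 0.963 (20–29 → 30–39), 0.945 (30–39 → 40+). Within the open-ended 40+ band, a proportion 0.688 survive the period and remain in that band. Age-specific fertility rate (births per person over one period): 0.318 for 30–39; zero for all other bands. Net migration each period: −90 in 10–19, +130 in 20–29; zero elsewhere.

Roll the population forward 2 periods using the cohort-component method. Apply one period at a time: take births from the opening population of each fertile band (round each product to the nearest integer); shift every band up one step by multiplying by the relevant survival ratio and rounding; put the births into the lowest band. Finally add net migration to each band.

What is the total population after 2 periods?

27966

Numbering the groups 1..5 from youngest to oldest:
After projecting period 1:
Births: 6000 * 0.318 = 1908
Group 2: 5500 * 0.946 = 5203
Group 3: 3500 * 0.964 = 3374
Group 4: 5800 * 0.963 = 5585
Group 5: 6000 * 0.945 + 14500 * 0.688 = 5670 + 9976 = 15646
Net migration: Group 2 − 90 → 5113; Group 3 + 130 → 3504
→ [1908, 5113, 3504, 5585, 15646]
After projecting period 2:
Births: 5585 * 0.318 = 1776
Group 2: 1908 * 0.946 = 1805
Group 3: 5113 * 0.964 = 4929
Group 4: 3504 * 0.963 = 3374
Group 5: 5585 * 0.945 + 15646 * 0.688 = 5278 + 10764 = 16042
Net migration: Group 2 − 90 → 1715; Group 3 + 130 → 5059
→ [1776, 1715, 5059, 3374, 16042]
Total after period 2: 1776 + 1715 + 5059 + 3374 + 16042 = 27966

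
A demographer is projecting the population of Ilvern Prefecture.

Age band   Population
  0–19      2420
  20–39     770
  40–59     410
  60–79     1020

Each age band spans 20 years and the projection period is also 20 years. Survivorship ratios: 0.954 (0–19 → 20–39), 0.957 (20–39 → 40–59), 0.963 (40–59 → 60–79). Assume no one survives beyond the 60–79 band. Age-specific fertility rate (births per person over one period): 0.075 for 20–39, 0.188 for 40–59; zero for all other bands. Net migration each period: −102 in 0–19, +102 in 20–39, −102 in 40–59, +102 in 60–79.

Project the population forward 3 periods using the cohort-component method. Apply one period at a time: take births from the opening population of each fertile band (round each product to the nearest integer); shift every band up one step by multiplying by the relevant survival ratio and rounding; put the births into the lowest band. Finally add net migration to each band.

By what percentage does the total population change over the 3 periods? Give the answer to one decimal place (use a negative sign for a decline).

— Period 1 —
Births: 770 × 0.075 = 58, 410 × 0.188 = 77 → total 135
20–39: 2420 × 0.954 = 2309
40–59: 770 × 0.957 = 737
60–79: 410 × 0.963 = 395
Net migration: 0–19 − 102 → 33; 20–39 + 102 → 2411; 40–59 − 102 → 635; 60–79 + 102 → 497
Population now: 0–19=33, 20–39=2411, 40–59=635, 60–79=497
— Period 2 —
Births: 2411 × 0.075 = 181, 635 × 0.188 = 119 → total 300
20–39: 33 × 0.954 = 31
40–59: 2411 × 0.957 = 2307
60–79: 635 × 0.963 = 612
Net migration: 0–19 − 102 → 198; 20–39 + 102 → 133; 40–59 − 102 → 2205; 60–79 + 102 → 714
Population now: 0–19=198, 20–39=133, 40–59=2205, 60–79=714
— Period 3 —
Births: 133 × 0.075 = 10, 2205 × 0.188 = 415 → total 425
20–39: 198 × 0.954 = 189
40–59: 133 × 0.957 = 127
60–79: 2205 × 0.963 = 2123
Net migration: 0–19 − 102 → 323; 20–39 + 102 → 291; 40–59 − 102 → 25; 60–79 + 102 → 2225
Population now: 0–19=323, 20–39=291, 40–59=25, 60–79=2225
Total: 4620 → 2864; change = -1756; percentage change = -38.0%

-38.0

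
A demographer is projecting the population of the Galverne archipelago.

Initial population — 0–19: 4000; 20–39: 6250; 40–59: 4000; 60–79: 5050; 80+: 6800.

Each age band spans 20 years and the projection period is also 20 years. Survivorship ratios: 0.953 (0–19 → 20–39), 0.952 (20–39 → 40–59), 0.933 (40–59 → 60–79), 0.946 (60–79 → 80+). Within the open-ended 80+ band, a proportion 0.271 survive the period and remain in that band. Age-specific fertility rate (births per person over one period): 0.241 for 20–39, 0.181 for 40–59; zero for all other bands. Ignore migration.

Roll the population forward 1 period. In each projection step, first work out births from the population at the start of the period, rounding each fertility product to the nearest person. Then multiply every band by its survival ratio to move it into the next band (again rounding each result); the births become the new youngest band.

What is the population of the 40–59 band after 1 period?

Let band 1 be 0–19 through band 5 = 80+.
After projecting period 1:
Births: 6250 × 0.241 = 1506, 4000 × 0.181 = 724 — total 2230
Band 2: 4000 × 0.953 = 3812
Band 3: 6250 × 0.952 = 5950
Band 4: 4000 × 0.933 = 3732
Band 5: 5050 × 0.946 + 6800 × 0.271 = 4777 + 1843 = 6620
→ [2230, 3812, 5950, 3732, 6620]

5950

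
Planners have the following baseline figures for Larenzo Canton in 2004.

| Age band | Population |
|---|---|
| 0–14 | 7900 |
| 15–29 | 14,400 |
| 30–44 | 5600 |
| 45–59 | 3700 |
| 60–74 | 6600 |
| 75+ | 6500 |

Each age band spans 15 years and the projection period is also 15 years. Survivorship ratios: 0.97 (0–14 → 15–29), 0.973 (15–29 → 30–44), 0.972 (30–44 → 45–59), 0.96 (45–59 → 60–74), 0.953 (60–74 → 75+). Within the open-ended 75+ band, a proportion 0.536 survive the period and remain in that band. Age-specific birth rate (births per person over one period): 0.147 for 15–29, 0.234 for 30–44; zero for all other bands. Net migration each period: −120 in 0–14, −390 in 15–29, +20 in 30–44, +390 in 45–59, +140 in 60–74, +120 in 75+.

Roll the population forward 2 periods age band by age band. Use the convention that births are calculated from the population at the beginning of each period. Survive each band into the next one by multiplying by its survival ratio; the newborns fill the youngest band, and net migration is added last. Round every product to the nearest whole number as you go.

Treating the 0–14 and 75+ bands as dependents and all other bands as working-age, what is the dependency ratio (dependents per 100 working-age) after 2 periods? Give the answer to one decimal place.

44.4

(Bands numbered youngest = 1 to oldest = 6.)
[period 1]
Births: 14400 × 0.147 = 2117, 5600 × 0.234 = 1310 — total 3427
Band 2: 7900 × 0.97 = 7663
Band 3: 14400 × 0.973 = 14011
Band 4: 5600 × 0.972 = 5443
Band 5: 3700 × 0.96 = 3552
Band 6: 6600 × 0.953 + 6500 × 0.536 = 6290 + 3484 = 9774
Net migration: Band 1 − 120 → 3307; Band 2 − 390 → 7273; Band 3 + 20 → 14031; Band 4 + 390 → 5833; Band 5 + 140 → 3692; Band 6 + 120 → 9894
End of period: [3307, 7273, 14031, 5833, 3692, 9894]
[period 2]
Births: 7273 × 0.147 = 1069, 14031 × 0.234 = 3283 — total 4352
Band 2: 3307 × 0.97 = 3208
Band 3: 7273 × 0.973 = 7077
Band 4: 14031 × 0.972 = 13638
Band 5: 5833 × 0.96 = 5600
Band 6: 3692 × 0.953 + 9894 × 0.536 = 3518 + 5303 = 8821
Net migration: Band 1 − 120 → 4232; Band 2 − 390 → 2818; Band 3 + 20 → 7097; Band 4 + 390 → 14028; Band 5 + 140 → 5740; Band 6 + 120 → 8941
End of period: [4232, 2818, 7097, 14028, 5740, 8941]
Dependents (band 0–14 + band 75+) = 4232 + 8941 = 13173; working-age = 29683; ratio = 13173/29683 × 100 = 44.4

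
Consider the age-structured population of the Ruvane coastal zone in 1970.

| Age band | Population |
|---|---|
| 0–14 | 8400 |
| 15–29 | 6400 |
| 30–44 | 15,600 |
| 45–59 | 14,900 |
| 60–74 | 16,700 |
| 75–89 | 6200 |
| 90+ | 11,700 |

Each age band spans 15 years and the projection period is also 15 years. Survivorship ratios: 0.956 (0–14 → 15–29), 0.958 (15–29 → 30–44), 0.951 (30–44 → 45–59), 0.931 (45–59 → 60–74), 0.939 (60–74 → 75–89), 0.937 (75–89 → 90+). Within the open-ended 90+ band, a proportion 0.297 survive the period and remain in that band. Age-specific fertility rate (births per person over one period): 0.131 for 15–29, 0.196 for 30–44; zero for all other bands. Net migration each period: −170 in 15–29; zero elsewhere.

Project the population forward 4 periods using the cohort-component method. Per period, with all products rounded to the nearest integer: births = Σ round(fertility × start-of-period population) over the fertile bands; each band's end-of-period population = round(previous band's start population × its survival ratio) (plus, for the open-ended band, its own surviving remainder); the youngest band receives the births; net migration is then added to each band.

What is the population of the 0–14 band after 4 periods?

925

[period 1]
Births: 6400 × 0.131 = 838, 15600 × 0.196 = 3058 ⇒ total 3896
15–29: 8400 × 0.956 = 8030
30–44: 6400 × 0.958 = 6131
45–59: 15600 × 0.951 = 14836
60–74: 14900 × 0.931 = 13872
75–89: 16700 × 0.939 = 15681
90+: 6200 × 0.937 + 11700 × 0.297 = 5809 + 3475 = 9284
Net migration: 15–29 − 170 → 7860
→ [3896, 7860, 6131, 14836, 13872, 15681, 9284]
[period 2]
Births: 7860 × 0.131 = 1030, 6131 × 0.196 = 1202 ⇒ total 2232
15–29: 3896 × 0.956 = 3725
30–44: 7860 × 0.958 = 7530
45–59: 6131 × 0.951 = 5831
60–74: 14836 × 0.931 = 13812
75–89: 13872 × 0.939 = 13026
90+: 15681 × 0.937 + 9284 × 0.297 = 14693 + 2757 = 17450
Net migration: 15–29 − 170 → 3555
→ [2232, 3555, 7530, 5831, 13812, 13026, 17450]
[period 3]
Births: 3555 × 0.131 = 466, 7530 × 0.196 = 1476 ⇒ total 1942
15–29: 2232 × 0.956 = 2134
30–44: 3555 × 0.958 = 3406
45–59: 7530 × 0.951 = 7161
60–74: 5831 × 0.931 = 5429
75–89: 13812 × 0.939 = 12969
90+: 13026 × 0.937 + 17450 × 0.297 = 12205 + 5183 = 17388
Net migration: 15–29 − 170 → 1964
→ [1942, 1964, 3406, 7161, 5429, 12969, 17388]
[period 4]
Births: 1964 × 0.131 = 257, 3406 × 0.196 = 668 ⇒ total 925
15–29: 1942 × 0.956 = 1857
30–44: 1964 × 0.958 = 1882
45–59: 3406 × 0.951 = 3239
60–74: 7161 × 0.931 = 6667
75–89: 5429 × 0.939 = 5098
90+: 12969 × 0.937 + 17388 × 0.297 = 12152 + 5164 = 17316
Net migration: 15–29 − 170 → 1687
→ [925, 1687, 1882, 3239, 6667, 5098, 17316]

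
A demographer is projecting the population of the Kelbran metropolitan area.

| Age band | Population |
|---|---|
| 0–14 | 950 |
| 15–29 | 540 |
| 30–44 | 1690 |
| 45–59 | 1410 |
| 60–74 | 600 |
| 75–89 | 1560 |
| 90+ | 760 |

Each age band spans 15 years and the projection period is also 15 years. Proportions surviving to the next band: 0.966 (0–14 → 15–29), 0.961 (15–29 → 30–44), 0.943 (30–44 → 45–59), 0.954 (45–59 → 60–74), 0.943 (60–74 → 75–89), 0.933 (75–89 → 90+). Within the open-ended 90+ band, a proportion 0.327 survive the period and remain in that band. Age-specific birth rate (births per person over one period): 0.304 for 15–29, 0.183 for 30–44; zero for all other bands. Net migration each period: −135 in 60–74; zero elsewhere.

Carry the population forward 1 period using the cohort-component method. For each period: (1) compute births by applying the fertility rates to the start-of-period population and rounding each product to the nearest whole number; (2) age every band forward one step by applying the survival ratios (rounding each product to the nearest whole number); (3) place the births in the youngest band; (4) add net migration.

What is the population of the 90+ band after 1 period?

1704

Let band 1 be 0–14 through band 7 = 90+.
After projecting period 1:
Births: 540 × 0.304 = 164, 1690 × 0.183 = 309 → total 473
Band 2: 950 × 0.966 = 918
Band 3: 540 × 0.961 = 519
Band 4: 1690 × 0.943 = 1594
Band 5: 1410 × 0.954 = 1345
Band 6: 600 × 0.943 = 566
Band 7: 1560 × 0.933 + 760 × 0.327 = 1455 + 249 = 1704
Net migration: Band 5 − 135 → 1210
Population now: 0–14=473, 15–29=918, 30–44=519, 45–59=1594, 60–74=1210, 75–89=566, 90+=1704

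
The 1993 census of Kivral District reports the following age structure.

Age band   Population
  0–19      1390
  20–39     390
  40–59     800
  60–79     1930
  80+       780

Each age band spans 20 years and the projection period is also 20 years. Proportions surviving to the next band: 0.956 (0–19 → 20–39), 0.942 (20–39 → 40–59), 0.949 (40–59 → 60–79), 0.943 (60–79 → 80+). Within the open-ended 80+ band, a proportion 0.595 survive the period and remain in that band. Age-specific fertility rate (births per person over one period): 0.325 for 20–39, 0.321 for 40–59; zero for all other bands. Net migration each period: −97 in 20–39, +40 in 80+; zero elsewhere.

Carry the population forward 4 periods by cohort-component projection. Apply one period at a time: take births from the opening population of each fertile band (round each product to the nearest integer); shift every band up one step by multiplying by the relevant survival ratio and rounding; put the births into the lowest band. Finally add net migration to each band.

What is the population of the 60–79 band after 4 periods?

241

(Groups numbered youngest = 1 to oldest = 5.)
[period 1]
Births: 390 × 0.325 = 127  |  800 × 0.321 = 257 ⇒ total 384
Group 2: 1390 × 0.956 = 1329
Group 3: 390 × 0.942 = 367
Group 4: 800 × 0.949 = 759
Group 5: 1930 × 0.943 + 780 × 0.595 = 1820 + 464 = 2284
Net migration: Group 2 − 97 → 1232; Group 5 + 40 → 2324
→ [384, 1232, 367, 759, 2324]
[period 2]
Births: 1232 × 0.325 = 400  |  367 × 0.321 = 118 ⇒ total 518
Group 2: 384 × 0.956 = 367
Group 3: 1232 × 0.942 = 1161
Group 4: 367 × 0.949 = 348
Group 5: 759 × 0.943 + 2324 × 0.595 = 716 + 1383 = 2099
Net migration: Group 2 − 97 → 270; Group 5 + 40 → 2139
→ [518, 270, 1161, 348, 2139]
[period 3]
Births: 270 × 0.325 = 88  |  1161 × 0.321 = 373 ⇒ total 461
Group 2: 518 × 0.956 = 495
Group 3: 270 × 0.942 = 254
Group 4: 1161 × 0.949 = 1102
Group 5: 348 × 0.943 + 2139 × 0.595 = 328 + 1273 = 1601
Net migration: Group 2 − 97 → 398; Group 5 + 40 → 1641
→ [461, 398, 254, 1102, 1641]
[period 4]
Births: 398 × 0.325 = 129  |  254 × 0.321 = 82 ⇒ total 211
Group 2: 461 × 0.956 = 441
Group 3: 398 × 0.942 = 375
Group 4: 254 × 0.949 = 241
Group 5: 1102 × 0.943 + 1641 × 0.595 = 1039 + 976 = 2015
Net migration: Group 2 − 97 → 344; Group 5 + 40 → 2055
→ [211, 344, 375, 241, 2055]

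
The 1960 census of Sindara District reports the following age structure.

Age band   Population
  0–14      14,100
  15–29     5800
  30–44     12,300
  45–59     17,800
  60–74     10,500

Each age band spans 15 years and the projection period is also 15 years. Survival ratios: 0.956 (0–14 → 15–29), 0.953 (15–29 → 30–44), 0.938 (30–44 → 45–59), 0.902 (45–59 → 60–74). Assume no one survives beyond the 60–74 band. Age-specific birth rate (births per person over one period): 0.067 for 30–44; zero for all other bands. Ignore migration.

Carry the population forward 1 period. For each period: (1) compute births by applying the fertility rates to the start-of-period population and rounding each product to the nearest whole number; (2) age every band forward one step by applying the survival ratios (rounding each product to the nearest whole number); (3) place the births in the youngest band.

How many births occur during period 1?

Call the groups 1 to 5, youngest first.
[period 1]
Births: 12300 × 0.067 = 824
Group 2: 14100 × 0.956 = 13480
Group 3: 5800 × 0.953 = 5527
Group 4: 12300 × 0.938 = 11537
Group 5: 17800 × 0.902 = 16056
Population now: 0–14=824, 15–29=13480, 30–44=5527, 45–59=11537, 60–74=16056

824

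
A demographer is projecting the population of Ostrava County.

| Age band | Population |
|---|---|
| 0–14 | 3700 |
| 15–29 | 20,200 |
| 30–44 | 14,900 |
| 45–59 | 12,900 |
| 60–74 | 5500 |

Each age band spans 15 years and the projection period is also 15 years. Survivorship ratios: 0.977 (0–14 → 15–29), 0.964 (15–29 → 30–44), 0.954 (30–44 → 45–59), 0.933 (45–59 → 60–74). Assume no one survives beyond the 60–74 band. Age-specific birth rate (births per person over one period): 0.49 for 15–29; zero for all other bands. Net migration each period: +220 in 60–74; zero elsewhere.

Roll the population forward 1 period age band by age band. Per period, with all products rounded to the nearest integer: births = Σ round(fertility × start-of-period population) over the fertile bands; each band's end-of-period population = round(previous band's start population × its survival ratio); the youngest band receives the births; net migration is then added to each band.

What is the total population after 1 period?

Numbering the bands 1..5 from youngest to oldest:
Period 1.
Births: 20200 * 0.49 = 9898
Band 2: 3700 * 0.977 = 3615
Band 3: 20200 * 0.964 = 19473
Band 4: 14900 * 0.954 = 14215
Band 5: 12900 * 0.933 = 12036
Net migration: Band 5 + 220 → 12256
Giving 9898 / 3615 / 19473 / 14215 / 12256.
Total after period 1: 9898 + 3615 + 19473 + 14215 + 12256 = 59457

59457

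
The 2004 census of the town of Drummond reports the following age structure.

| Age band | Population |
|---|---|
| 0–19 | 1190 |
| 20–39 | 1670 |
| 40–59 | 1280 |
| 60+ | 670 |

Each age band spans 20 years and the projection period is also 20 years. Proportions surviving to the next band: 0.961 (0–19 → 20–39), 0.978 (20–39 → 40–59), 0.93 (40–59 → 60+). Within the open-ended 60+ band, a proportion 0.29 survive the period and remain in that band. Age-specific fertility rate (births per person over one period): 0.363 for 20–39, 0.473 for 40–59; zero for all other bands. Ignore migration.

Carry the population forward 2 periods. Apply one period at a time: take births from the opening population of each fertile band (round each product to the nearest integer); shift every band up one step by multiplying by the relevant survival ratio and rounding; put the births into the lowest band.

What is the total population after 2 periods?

5390

(Groups numbered youngest = 1 to oldest = 4.)
Period 1.
Births: 1670 × 0.363 = 606  |  1280 × 0.473 = 605 ⇒ total 1211
Group 2: 1190 × 0.961 = 1144
Group 3: 1670 × 0.978 = 1633
Group 4: 1280 × 0.93 + 670 × 0.29 = 1190 + 194 = 1384
Population now: 0–19=1211, 20–39=1144, 40–59=1633, 60+=1384
Period 2.
Births: 1144 × 0.363 = 415  |  1633 × 0.473 = 772 ⇒ total 1187
Group 2: 1211 × 0.961 = 1164
Group 3: 1144 × 0.978 = 1119
Group 4: 1633 × 0.93 + 1384 × 0.29 = 1519 + 401 = 1920
Population now: 0–19=1187, 20–39=1164, 40–59=1119, 60+=1920
Total after period 2: 1187 + 1164 + 1119 + 1920 = 5390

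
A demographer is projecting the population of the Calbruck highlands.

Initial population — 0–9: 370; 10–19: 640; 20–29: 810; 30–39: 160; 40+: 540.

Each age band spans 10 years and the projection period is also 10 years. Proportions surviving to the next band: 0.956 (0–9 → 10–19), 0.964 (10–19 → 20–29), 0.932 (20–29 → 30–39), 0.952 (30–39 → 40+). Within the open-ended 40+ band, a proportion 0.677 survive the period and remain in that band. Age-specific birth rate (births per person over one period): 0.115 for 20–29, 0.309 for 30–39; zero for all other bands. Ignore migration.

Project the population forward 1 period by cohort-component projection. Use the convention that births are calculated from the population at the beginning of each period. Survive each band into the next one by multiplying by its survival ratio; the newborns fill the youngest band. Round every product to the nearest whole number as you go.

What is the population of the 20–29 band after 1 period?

Period 1:
Births: 810 × 0.115 = 93, 160 × 0.309 = 49 → 142
10–19: 370 × 0.956 = 354
20–29: 640 × 0.964 = 617
30–39: 810 × 0.932 = 755
40+: 160 × 0.952 + 540 × 0.677 = 152 + 366 = 518
End of period: [142, 354, 617, 755, 518]

617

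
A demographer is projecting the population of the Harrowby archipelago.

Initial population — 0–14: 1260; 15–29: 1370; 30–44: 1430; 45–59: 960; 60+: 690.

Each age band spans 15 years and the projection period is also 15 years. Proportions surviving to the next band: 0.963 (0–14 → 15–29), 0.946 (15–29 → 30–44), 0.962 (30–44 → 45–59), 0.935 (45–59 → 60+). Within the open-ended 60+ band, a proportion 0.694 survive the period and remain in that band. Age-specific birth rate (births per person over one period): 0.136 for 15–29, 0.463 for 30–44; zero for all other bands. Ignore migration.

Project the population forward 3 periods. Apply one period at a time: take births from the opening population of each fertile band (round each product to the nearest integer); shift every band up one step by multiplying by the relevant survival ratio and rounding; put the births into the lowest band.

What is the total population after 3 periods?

5978

(Bands numbered youngest = 1 to oldest = 5.)
After projecting period 1:
Births: 1370 × 0.136 = 186 ; 1430 × 0.463 = 662 — total 848
Band 2: 1260 × 0.963 = 1213
Band 3: 1370 × 0.946 = 1296
Band 4: 1430 × 0.962 = 1376
Band 5: 960 × 0.935 + 690 × 0.694 = 898 + 479 = 1377
→ [848, 1213, 1296, 1376, 1377]
After projecting period 2:
Births: 1213 × 0.136 = 165 ; 1296 × 0.463 = 600 — total 765
Band 2: 848 × 0.963 = 817
Band 3: 1213 × 0.946 = 1147
Band 4: 1296 × 0.962 = 1247
Band 5: 1376 × 0.935 + 1377 × 0.694 = 1287 + 956 = 2243
→ [765, 817, 1147, 1247, 2243]
After projecting period 3:
Births: 817 × 0.136 = 111 ; 1147 × 0.463 = 531 — total 642
Band 2: 765 × 0.963 = 737
Band 3: 817 × 0.946 = 773
Band 4: 1147 × 0.962 = 1103
Band 5: 1247 × 0.935 + 2243 × 0.694 = 1166 + 1557 = 2723
→ [642, 737, 773, 1103, 2723]
Total after period 3: 642 + 737 + 773 + 1103 + 2723 = 5978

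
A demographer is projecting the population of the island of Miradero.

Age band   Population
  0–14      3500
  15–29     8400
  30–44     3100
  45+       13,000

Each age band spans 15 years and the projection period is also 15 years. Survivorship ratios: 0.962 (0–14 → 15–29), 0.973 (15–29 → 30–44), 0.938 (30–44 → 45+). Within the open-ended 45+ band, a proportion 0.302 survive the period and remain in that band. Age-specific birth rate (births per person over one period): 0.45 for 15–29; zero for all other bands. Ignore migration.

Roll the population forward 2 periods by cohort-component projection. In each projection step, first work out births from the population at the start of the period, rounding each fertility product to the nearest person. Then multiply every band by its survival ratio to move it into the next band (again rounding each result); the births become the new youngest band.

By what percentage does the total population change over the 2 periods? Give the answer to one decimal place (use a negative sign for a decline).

Call the groups 1 to 4, youngest first.
Period 1:
Births: 8400 * 0.45 = 3780
Group 2: 3500 * 0.962 = 3367
Group 3: 8400 * 0.973 = 8173
Group 4: 3100 * 0.938 + 13000 * 0.302 = 2908 + 3926 = 6834
→ [3780, 3367, 8173, 6834]
Period 2:
Births: 3367 * 0.45 = 1515
Group 2: 3780 * 0.962 = 3636
Group 3: 3367 * 0.973 = 3276
Group 4: 8173 * 0.938 + 6834 * 0.302 = 7666 + 2064 = 9730
→ [1515, 3636, 3276, 9730]
Total: 28000 → 18157; change = -9843; percentage change = -35.2%

-35.2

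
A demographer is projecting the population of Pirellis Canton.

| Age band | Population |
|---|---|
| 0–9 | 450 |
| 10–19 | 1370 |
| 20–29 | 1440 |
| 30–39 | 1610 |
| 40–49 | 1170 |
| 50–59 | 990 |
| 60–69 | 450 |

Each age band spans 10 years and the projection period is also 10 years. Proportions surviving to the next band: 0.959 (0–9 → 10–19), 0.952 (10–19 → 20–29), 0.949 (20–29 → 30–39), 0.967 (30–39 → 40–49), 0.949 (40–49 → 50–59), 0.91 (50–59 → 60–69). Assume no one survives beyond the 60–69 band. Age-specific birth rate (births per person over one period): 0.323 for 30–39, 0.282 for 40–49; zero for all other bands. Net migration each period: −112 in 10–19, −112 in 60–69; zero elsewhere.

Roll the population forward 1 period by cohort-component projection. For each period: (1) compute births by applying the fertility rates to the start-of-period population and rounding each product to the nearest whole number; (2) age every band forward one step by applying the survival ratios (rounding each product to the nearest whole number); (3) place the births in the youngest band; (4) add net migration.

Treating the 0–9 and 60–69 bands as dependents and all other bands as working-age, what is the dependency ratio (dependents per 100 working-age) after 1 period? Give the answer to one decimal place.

(Groups numbered youngest = 1 to oldest = 7.)
Period 1:
Births: 1610 * 0.323 = 520 ; 1170 * 0.282 = 330 — total 850
Group 2: 450 * 0.959 = 432
Group 3: 1370 * 0.952 = 1304
Group 4: 1440 * 0.949 = 1367
Group 5: 1610 * 0.967 = 1557
Group 6: 1170 * 0.949 = 1110
Group 7: 990 * 0.91 = 901
Net migration: Group 2 − 112 → 320; Group 7 − 112 → 789
End of period: [850, 320, 1304, 1367, 1557, 1110, 789]
Dependents (band 0–9 + band 60–69) = 850 + 789 = 1639; working-age = 5658; ratio = 1639/5658 × 100 = 29.0

29.0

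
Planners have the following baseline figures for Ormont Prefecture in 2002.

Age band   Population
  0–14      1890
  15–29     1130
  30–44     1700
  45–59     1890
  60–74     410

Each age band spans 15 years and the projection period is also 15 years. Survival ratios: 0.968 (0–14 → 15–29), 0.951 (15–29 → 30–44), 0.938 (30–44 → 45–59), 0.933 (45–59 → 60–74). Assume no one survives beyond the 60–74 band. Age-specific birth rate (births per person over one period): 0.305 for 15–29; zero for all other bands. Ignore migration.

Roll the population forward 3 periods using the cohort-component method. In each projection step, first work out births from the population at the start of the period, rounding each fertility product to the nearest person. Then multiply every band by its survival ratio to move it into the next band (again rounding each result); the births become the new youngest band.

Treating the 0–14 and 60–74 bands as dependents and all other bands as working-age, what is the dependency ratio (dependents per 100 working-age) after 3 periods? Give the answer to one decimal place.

Numbering the bands 1..5 from youngest to oldest:
[period 1]
Births: 1130 * 0.305 = 345
Band 2: 1890 * 0.968 = 1830
Band 3: 1130 * 0.951 = 1075
Band 4: 1700 * 0.938 = 1595
Band 5: 1890 * 0.933 = 1763
Population now: 0–14=345, 15–29=1830, 30–44=1075, 45–59=1595, 60–74=1763
[period 2]
Births: 1830 * 0.305 = 558
Band 2: 345 * 0.968 = 334
Band 3: 1830 * 0.951 = 1740
Band 4: 1075 * 0.938 = 1008
Band 5: 1595 * 0.933 = 1488
Population now: 0–14=558, 15–29=334, 30–44=1740, 45–59=1008, 60–74=1488
[period 3]
Births: 334 * 0.305 = 102
Band 2: 558 * 0.968 = 540
Band 3: 334 * 0.951 = 318
Band 4: 1740 * 0.938 = 1632
Band 5: 1008 * 0.933 = 940
Population now: 0–14=102, 15–29=540, 30–44=318, 45–59=1632, 60–74=940
Dependents (band 0–14 + band 60–74) = 102 + 940 = 1042; working-age = 2490; ratio = 1042/2490 × 100 = 41.8

41.8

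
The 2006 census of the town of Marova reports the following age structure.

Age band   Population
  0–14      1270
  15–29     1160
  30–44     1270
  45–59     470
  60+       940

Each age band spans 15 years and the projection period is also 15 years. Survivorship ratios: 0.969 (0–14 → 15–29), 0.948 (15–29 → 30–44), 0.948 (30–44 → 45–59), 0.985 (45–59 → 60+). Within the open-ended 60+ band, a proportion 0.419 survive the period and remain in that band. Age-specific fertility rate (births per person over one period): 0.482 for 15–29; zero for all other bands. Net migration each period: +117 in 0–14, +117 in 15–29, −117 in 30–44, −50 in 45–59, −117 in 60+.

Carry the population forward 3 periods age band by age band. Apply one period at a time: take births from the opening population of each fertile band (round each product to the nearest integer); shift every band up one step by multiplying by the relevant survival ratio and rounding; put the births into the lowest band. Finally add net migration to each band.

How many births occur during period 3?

(Groups numbered youngest = 1 to oldest = 5.)
Period 1:
Births: 1160 × 0.482 = 559
Group 2: 1270 × 0.969 = 1231
Group 3: 1160 × 0.948 = 1100
Group 4: 1270 × 0.948 = 1204
Group 5: 470 × 0.985 + 940 × 0.419 = 463 + 394 = 857
Net migration: Group 1 + 117 → 676; Group 2 + 117 → 1348; Group 3 − 117 → 983; Group 4 − 50 → 1154; Group 5 − 117 → 740
End of period: [676, 1348, 983, 1154, 740]
Period 2:
Births: 1348 × 0.482 = 650
Group 2: 676 × 0.969 = 655
Group 3: 1348 × 0.948 = 1278
Group 4: 983 × 0.948 = 932
Group 5: 1154 × 0.985 + 740 × 0.419 = 1137 + 310 = 1447
Net migration: Group 1 + 117 → 767; Group 2 + 117 → 772; Group 3 − 117 → 1161; Group 4 − 50 → 882; Group 5 − 117 → 1330
End of period: [767, 772, 1161, 882, 1330]
Period 3:
Births: 772 × 0.482 = 372
Group 2: 767 × 0.969 = 743
Group 3: 772 × 0.948 = 732
Group 4: 1161 × 0.948 = 1101
Group 5: 882 × 0.985 + 1330 × 0.419 = 869 + 557 = 1426
Net migration: Group 1 + 117 → 489; Group 2 + 117 → 860; Group 3 − 117 → 615; Group 4 − 50 → 1051; Group 5 − 117 → 1309
End of period: [489, 860, 615, 1051, 1309]

372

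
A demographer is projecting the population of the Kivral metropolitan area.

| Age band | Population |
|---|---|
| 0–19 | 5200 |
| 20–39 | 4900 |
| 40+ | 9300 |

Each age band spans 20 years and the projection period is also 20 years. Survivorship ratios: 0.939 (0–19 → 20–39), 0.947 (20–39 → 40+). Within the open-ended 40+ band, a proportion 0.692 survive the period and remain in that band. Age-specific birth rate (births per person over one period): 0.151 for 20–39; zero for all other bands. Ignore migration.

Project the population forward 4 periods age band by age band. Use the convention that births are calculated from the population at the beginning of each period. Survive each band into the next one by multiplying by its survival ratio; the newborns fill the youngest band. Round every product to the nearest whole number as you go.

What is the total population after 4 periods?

Period 1:
Births: 4900 × 0.151 = 740
20–39: 5200 × 0.939 = 4883
40+: 4900 × 0.947 + 9300 × 0.692 = 4640 + 6436 = 11076
Giving 740 / 4883 / 11076.
Period 2:
Births: 4883 × 0.151 = 737
20–39: 740 × 0.939 = 695
40+: 4883 × 0.947 + 11076 × 0.692 = 4624 + 7665 = 12289
Giving 737 / 695 / 12289.
Period 3:
Births: 695 × 0.151 = 105
20–39: 737 × 0.939 = 692
40+: 695 × 0.947 + 12289 × 0.692 = 658 + 8504 = 9162
Giving 105 / 692 / 9162.
Period 4:
Births: 692 × 0.151 = 104
20–39: 105 × 0.939 = 99
40+: 692 × 0.947 + 9162 × 0.692 = 655 + 6340 = 6995
Giving 104 / 99 / 6995.
Total after period 4: 104 + 99 + 6995 = 7198

7198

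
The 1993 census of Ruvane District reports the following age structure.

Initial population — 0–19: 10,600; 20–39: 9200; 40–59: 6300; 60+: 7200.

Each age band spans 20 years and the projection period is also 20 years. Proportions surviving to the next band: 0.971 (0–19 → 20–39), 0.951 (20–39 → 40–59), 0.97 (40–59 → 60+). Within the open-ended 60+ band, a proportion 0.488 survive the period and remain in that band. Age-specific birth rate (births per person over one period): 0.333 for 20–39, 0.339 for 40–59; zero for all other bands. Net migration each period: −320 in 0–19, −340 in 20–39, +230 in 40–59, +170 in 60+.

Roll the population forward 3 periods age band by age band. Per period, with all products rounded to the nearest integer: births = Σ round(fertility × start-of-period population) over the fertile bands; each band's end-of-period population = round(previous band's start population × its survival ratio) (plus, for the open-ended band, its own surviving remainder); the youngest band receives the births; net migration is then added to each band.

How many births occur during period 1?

5200

Call the groups 1 to 4, youngest first.
Period 1:
Births: 9200 × 0.333 = 3064  |  6300 × 0.339 = 2136 → 5200
Group 2: 10600 × 0.971 = 10293
Group 3: 9200 × 0.951 = 8749
Group 4: 6300 × 0.97 + 7200 × 0.488 = 6111 + 3514 = 9625
Net migration: Group 1 − 320 → 4880; Group 2 − 340 → 9953; Group 3 + 230 → 8979; Group 4 + 170 → 9795
→ [4880, 9953, 8979, 9795]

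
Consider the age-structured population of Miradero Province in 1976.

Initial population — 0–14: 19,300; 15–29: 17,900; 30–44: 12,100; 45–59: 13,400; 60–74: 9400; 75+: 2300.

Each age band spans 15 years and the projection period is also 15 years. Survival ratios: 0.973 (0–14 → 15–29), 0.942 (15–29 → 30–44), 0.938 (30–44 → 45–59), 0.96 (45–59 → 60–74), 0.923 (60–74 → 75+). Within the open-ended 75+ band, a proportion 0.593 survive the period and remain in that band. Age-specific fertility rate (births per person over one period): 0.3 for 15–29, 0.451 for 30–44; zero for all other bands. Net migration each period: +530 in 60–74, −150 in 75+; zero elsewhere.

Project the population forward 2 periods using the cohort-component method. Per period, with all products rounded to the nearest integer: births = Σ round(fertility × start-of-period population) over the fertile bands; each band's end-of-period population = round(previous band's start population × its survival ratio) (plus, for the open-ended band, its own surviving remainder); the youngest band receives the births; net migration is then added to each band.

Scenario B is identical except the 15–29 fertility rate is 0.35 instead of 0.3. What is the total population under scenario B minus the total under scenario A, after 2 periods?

— Period 1 —
Births: 17900 × 0.3 = 5370 ; 12100 × 0.451 = 5457 — total 10827
15–29: 19300 × 0.973 = 18779
30–44: 17900 × 0.942 = 16862
45–59: 12100 × 0.938 = 11350
60–74: 13400 × 0.96 = 12864
75+: 9400 × 0.923 + 2300 × 0.593 = 8676 + 1364 = 10040
Net migration: 60–74 + 530 → 13394; 75+ − 150 → 9890
Giving 10827 / 18779 / 16862 / 11350 / 13394 / 9890.
— Period 2 —
Births: 18779 × 0.3 = 5634 ; 16862 × 0.451 = 7605 — total 13239
15–29: 10827 × 0.973 = 10535
30–44: 18779 × 0.942 = 17690
45–59: 16862 × 0.938 = 15817
60–74: 11350 × 0.96 = 10896
75+: 13394 × 0.923 + 9890 × 0.593 = 12363 + 5865 = 18228
Net migration: 60–74 + 530 → 11426; 75+ − 150 → 18078
Giving 13239 / 10535 / 17690 / 15817 / 11426 / 18078.
Scenario A total after 2 periods: 86785
Scenario B projection —
— Period 1 —
Births: 17900 × 0.35 = 6265 ; 12100 × 0.451 = 5457 — total 11722
15–29: 19300 × 0.973 = 18779
30–44: 17900 × 0.942 = 16862
45–59: 12100 × 0.938 = 11350
60–74: 13400 × 0.96 = 12864
75+: 9400 × 0.923 + 2300 × 0.593 = 8676 + 1364 = 10040
Net migration: 60–74 + 530 → 13394; 75+ − 150 → 9890
Giving 11722 / 18779 / 16862 / 11350 / 13394 / 9890.
— Period 2 —
Births: 18779 × 0.35 = 6573 ; 16862 × 0.451 = 7605 — total 14178
15–29: 11722 × 0.973 = 11406
30–44: 18779 × 0.942 = 17690
45–59: 16862 × 0.938 = 15817
60–74: 11350 × 0.96 = 10896
75+: 13394 × 0.923 + 9890 × 0.593 = 12363 + 5865 = 18228
Net migration: 60–74 + 530 → 11426; 75+ − 150 → 18078
Giving 14178 / 11406 / 17690 / 15817 / 11426 / 18078.
Scenario B total after 2 periods: 88595
Difference B − A = 88595 − 86785 = 1810

1810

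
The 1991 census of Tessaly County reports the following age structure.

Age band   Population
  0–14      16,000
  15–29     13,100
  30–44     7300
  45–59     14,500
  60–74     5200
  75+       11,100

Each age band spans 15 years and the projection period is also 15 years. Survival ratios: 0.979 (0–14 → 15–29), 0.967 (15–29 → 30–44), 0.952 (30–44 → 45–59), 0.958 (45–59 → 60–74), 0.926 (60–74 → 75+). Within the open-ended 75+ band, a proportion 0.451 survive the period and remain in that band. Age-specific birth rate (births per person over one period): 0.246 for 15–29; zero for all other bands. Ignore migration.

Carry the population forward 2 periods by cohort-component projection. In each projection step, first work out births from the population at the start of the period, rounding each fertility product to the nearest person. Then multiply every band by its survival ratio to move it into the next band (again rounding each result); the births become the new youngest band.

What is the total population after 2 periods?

Let band 1 be 0–14 through band 6 = 75+.
[period 1]
Births: 13100 × 0.246 = 3223
Band 2: 16000 × 0.979 = 15664
Band 3: 13100 × 0.967 = 12668
Band 4: 7300 × 0.952 = 6950
Band 5: 14500 × 0.958 = 13891
Band 6: 5200 × 0.926 + 11100 × 0.451 = 4815 + 5006 = 9821
Population now: 0–14=3223, 15–29=15664, 30–44=12668, 45–59=6950, 60–74=13891, 75+=9821
[period 2]
Births: 15664 × 0.246 = 3853
Band 2: 3223 × 0.979 = 3155
Band 3: 15664 × 0.967 = 15147
Band 4: 12668 × 0.952 = 12060
Band 5: 6950 × 0.958 = 6658
Band 6: 13891 × 0.926 + 9821 × 0.451 = 12863 + 4429 = 17292
Population now: 0–14=3853, 15–29=3155, 30–44=15147, 45–59=12060, 60–74=6658, 75+=17292
Total after period 2: 3853 + 3155 + 15147 + 12060 + 6658 + 17292 = 58165

58165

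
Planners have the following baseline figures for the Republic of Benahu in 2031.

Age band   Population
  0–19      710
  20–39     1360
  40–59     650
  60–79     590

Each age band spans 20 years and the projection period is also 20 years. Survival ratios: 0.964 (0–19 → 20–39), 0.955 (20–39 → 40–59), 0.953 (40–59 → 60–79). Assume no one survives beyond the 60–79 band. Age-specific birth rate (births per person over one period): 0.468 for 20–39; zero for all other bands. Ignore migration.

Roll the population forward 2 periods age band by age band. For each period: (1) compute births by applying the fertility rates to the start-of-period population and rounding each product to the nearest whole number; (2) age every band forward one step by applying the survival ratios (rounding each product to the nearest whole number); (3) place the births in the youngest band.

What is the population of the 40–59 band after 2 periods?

— Period 1 —
Births: 1360 × 0.468 = 636
20–39: 710 × 0.964 = 684
40–59: 1360 × 0.955 = 1299
60–79: 650 × 0.953 = 619
Giving 636 / 684 / 1299 / 619.
— Period 2 —
Births: 684 × 0.468 = 320
20–39: 636 × 0.964 = 613
40–59: 684 × 0.955 = 653
60–79: 1299 × 0.953 = 1238
Giving 320 / 613 / 653 / 1238.

653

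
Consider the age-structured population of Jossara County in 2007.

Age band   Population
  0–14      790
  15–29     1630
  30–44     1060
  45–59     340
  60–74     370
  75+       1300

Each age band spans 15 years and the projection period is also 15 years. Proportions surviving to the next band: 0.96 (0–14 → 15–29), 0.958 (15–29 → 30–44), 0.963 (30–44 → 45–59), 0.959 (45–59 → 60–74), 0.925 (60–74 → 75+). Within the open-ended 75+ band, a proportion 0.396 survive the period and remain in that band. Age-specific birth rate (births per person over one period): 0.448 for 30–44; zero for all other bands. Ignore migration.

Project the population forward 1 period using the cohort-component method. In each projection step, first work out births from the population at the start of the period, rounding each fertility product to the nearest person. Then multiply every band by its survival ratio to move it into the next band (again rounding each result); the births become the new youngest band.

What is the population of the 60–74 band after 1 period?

Period 1.
Births: 1060 * 0.448 = 475
15–29: 790 * 0.96 = 758
30–44: 1630 * 0.958 = 1562
45–59: 1060 * 0.963 = 1021
60–74: 340 * 0.959 = 326
75+: 370 * 0.925 + 1300 * 0.396 = 342 + 515 = 857
Giving 475 / 758 / 1562 / 1021 / 326 / 857.

326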